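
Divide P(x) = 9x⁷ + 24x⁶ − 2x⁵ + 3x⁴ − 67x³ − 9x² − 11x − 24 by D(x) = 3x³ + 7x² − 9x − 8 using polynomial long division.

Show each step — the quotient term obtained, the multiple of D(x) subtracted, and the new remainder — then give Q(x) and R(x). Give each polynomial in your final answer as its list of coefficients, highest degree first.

Step 1: lead(9x⁷ + 24x⁶ − 2x⁵ + 3x⁴ − 67x³ − 9x² − 11x − 24) ÷ lead(D) = 9x⁷ ÷ 3x³ = 3x⁴. Subtract (3x⁴)·D = 9x⁷ + 21x⁶ − 27x⁵ − 24x⁴. Remainder: 3x⁶ + 25x⁵ + 27x⁴ − 67x³ − 9x² − 11x − 24.
Step 2: lead(3x⁶ + 25x⁵ + 27x⁴ − 67x³ − 9x² − 11x − 24) ÷ lead(D) = 3x⁶ ÷ 3x³ = x³. Subtract (x³)·D = 3x⁶ + 7x⁵ − 9x⁴ − 8x³. Remainder: 18x⁵ + 36x⁴ − 59x³ − 9x² − 11x − 24.
Step 3: lead(18x⁵ + 36x⁴ − 59x³ − 9x² − 11x − 24) ÷ lead(D) = 18x⁵ ÷ 3x³ = 6x². Subtract (6x²)·D = 18x⁵ + 42x⁴ − 54x³ − 48x². Remainder: −6x⁴ − 5x³ + 39x² − 11x − 24.
Step 4: lead(−6x⁴ − 5x³ + 39x² − 11x − 24) ÷ lead(D) = −6x⁴ ÷ 3x³ = −2x. Subtract (−2x)·D = −6x⁴ − 14x³ + 18x² + 16x. Remainder: 9x³ + 21x² − 27x − 24.
Step 5: lead(9x³ + 21x² − 27x − 24) ÷ lead(D) = 9x³ ÷ 3x³ = 3. Subtract (3)·D = 9x³ + 21x² − 27x − 24. Remainder: 0.

Q = [3, 1, 6, -2, 3]; R = [0]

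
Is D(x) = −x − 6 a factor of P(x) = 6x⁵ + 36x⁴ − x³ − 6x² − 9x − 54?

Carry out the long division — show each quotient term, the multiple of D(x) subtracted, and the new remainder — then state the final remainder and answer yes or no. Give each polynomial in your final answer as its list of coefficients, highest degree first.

Step 1: lead(6x⁵ + 36x⁴ − x³ − 6x² − 9x − 54) ÷ lead(D) = 6x⁵ ÷ −x = −6x⁴. Subtract (−6x⁴)·D = 6x⁵ + 36x⁴. Remainder: −x³ − 6x² − 9x − 54.
Step 2: lead(−x³ − 6x² − 9x − 54) ÷ lead(D) = −x³ ÷ −x = x². Subtract (x²)·D = −x³ − 6x². Remainder: −9x − 54.
Step 3: lead(−9x − 54) ÷ lead(D) = −9x ÷ −x = 9. Subtract (9)·D = −9x − 54. Remainder: 0.

R = [0], so D(x) is a factor of P(x). yes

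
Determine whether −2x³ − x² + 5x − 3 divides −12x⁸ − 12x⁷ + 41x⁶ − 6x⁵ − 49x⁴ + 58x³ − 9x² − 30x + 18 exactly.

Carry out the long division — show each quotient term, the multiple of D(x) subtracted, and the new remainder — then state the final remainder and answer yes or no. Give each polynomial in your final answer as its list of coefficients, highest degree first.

R = [0], so D(x) is a factor of P(x). yes

Step 1: lead(−12x⁸ − 12x⁷ + 41x⁶ − 6x⁵ − 49x⁴ + 58x³ − 9x² − 30x + 18) ÷ lead(D) = −12x⁸ ÷ −2x³ = 6x⁵. Subtract (6x⁵)·D = −12x⁸ − 6x⁷ + 30x⁶ − 18x⁵. Remainder: −6x⁷ + 11x⁶ + 12x⁵ − 49x⁴ + 58x³ − 9x² − 30x + 18.
Step 2: lead(−6x⁷ + 11x⁶ + 12x⁵ − 49x⁴ + 58x³ − 9x² − 30x + 18) ÷ lead(D) = −6x⁷ ÷ −2x³ = 3x⁴. Subtract (3x⁴)·D = −6x⁷ − 3x⁶ + 15x⁵ − 9x⁴. Remainder: 14x⁶ − 3x⁵ − 40x⁴ + 58x³ − 9x² − 30x + 18.
Step 3: lead(14x⁶ − 3x⁵ − 40x⁴ + 58x³ − 9x² − 30x + 18) ÷ lead(D) = 14x⁶ ÷ −2x³ = −7x³. Subtract (−7x³)·D = 14x⁶ + 7x⁵ − 35x⁴ + 21x³. Remainder: −10x⁵ − 5x⁴ + 37x³ − 9x² − 30x + 18.
Step 4: lead(−10x⁵ − 5x⁴ + 37x³ − 9x² − 30x + 18) ÷ lead(D) = −10x⁵ ÷ −2x³ = 5x². Subtract (5x²)·D = −10x⁵ − 5x⁴ + 25x³ − 15x². Remainder: 12x³ + 6x² − 30x + 18.
Step 5: lead(12x³ + 6x² − 30x + 18) ÷ lead(D) = 12x³ ÷ −2x³ = −6. Subtract (−6)·D = 12x³ + 6x² − 30x + 18. Remainder: 0.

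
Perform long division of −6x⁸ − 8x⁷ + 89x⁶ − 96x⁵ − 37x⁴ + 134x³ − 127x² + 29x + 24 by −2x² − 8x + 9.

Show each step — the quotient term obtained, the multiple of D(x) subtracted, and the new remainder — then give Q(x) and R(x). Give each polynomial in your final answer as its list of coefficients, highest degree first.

Q = [3, -8, 1, 8, -9, 5, 3]; R = [8, -3]

Step 1: lead(−6x⁸ − 8x⁷ + 89x⁶ − 96x⁵ − 37x⁴ + 134x³ − 127x² + 29x + 24) ÷ lead(D) = −6x⁸ ÷ −2x² = 3x⁶. Subtract (3x⁶)·D = −6x⁸ − 24x⁷ + 27x⁶. Remainder: 16x⁷ + 62x⁶ − 96x⁵ − 37x⁴ + 134x³ − 127x² + 29x + 24.
Step 2: lead(16x⁷ + 62x⁶ − 96x⁵ − 37x⁴ + 134x³ − 127x² + 29x + 24) ÷ lead(D) = 16x⁷ ÷ −2x² = −8x⁵. Subtract (−8x⁵)·D = 16x⁷ + 64x⁶ − 72x⁵. Remainder: −2x⁶ − 24x⁵ − 37x⁴ + 134x³ − 127x² + 29x + 24.
Step 3: lead(−2x⁶ − 24x⁵ − 37x⁴ + 134x³ − 127x² + 29x + 24) ÷ lead(D) = −2x⁶ ÷ −2x² = x⁴. Subtract (x⁴)·D = −2x⁶ − 8x⁵ + 9x⁴. Remainder: −16x⁵ − 46x⁴ + 134x³ − 127x² + 29x + 24.
Step 4: lead(−16x⁵ − 46x⁴ + 134x³ − 127x² + 29x + 24) ÷ lead(D) = −16x⁵ ÷ −2x² = 8x³. Subtract (8x³)·D = −16x⁵ − 64x⁴ + 72x³. Remainder: 18x⁴ + 62x³ − 127x² + 29x + 24.
Step 5: lead(18x⁴ + 62x³ − 127x² + 29x + 24) ÷ lead(D) = 18x⁴ ÷ −2x² = −9x². Subtract (−9x²)·D = 18x⁴ + 72x³ − 81x². Remainder: −10x³ − 46x² + 29x + 24.
Step 6: lead(−10x³ − 46x² + 29x + 24) ÷ lead(D) = −10x³ ÷ −2x² = 5x. Subtract (5x)·D = −10x³ − 40x² + 45x. Remainder: −6x² − 16x + 24.
Step 7: lead(−6x² − 16x + 24) ÷ lead(D) = −6x² ÷ −2x² = 3. Subtract (3)·D = −6x² − 24x + 27. Remainder: 8x − 3.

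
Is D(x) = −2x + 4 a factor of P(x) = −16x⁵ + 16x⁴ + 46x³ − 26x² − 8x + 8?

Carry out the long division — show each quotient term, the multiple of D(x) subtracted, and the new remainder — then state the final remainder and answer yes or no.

R(x) = 0, so D(x) is a factor of P(x). yes

Step 1: lead(−16x⁵ + 16x⁴ + 46x³ − 26x² − 8x + 8) ÷ lead(D) = −16x⁵ ÷ −2x = 8x⁴. Subtract (8x⁴)·D = −16x⁵ + 32x⁴. Remainder: −16x⁴ + 46x³ − 26x² − 8x + 8.
Step 2: lead(−16x⁴ + 46x³ − 26x² − 8x + 8) ÷ lead(D) = −16x⁴ ÷ −2x = 8x³. Subtract (8x³)·D = −16x⁴ + 32x³. Remainder: 14x³ − 26x² − 8x + 8.
Step 3: lead(14x³ − 26x² − 8x + 8) ÷ lead(D) = 14x³ ÷ −2x = −7x². Subtract (−7x²)·D = 14x³ − 28x². Remainder: 2x² − 8x + 8.
Step 4: lead(2x² − 8x + 8) ÷ lead(D) = 2x² ÷ −2x = −x. Subtract (−x)·D = 2x² − 4x. Remainder: −4x + 8.
Step 5: lead(−4x + 8) ÷ lead(D) = −4x ÷ −2x = 2. Subtract (2)·D = −4x + 8. Remainder: 0.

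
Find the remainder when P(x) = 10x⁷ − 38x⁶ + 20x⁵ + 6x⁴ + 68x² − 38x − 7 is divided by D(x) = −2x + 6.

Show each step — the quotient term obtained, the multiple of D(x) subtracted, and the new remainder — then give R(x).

R(x) = 5

Step 1: lead(10x⁷ − 38x⁶ + 20x⁵ + 6x⁴ + 68x² − 38x − 7) ÷ lead(D) = 10x⁷ ÷ −2x = −5x⁶. Subtract (−5x⁶)·D = 10x⁷ − 30x⁶. Remainder: −8x⁶ + 20x⁵ + 6x⁴ + 68x² − 38x − 7.
Step 2: lead(−8x⁶ + 20x⁵ + 6x⁴ + 68x² − 38x − 7) ÷ lead(D) = −8x⁶ ÷ −2x = 4x⁵. Subtract (4x⁵)·D = −8x⁶ + 24x⁵. Remainder: −4x⁵ + 6x⁴ + 68x² − 38x − 7.
Step 3: lead(−4x⁵ + 6x⁴ + 68x² − 38x − 7) ÷ lead(D) = −4x⁵ ÷ −2x = 2x⁴. Subtract (2x⁴)·D = −4x⁵ + 12x⁴. Remainder: −6x⁴ + 68x² − 38x − 7.
Step 4: lead(−6x⁴ + 68x² − 38x − 7) ÷ lead(D) = −6x⁴ ÷ −2x = 3x³. Subtract (3x³)·D = −6x⁴ + 18x³. Remainder: −18x³ + 68x² − 38x − 7.
Step 5: lead(−18x³ + 68x² − 38x − 7) ÷ lead(D) = −18x³ ÷ −2x = 9x². Subtract (9x²)·D = −18x³ + 54x². Remainder: 14x² − 38x − 7.
Step 6: lead(14x² − 38x − 7) ÷ lead(D) = 14x² ÷ −2x = −7x. Subtract (−7x)·D = 14x² − 42x. Remainder: 4x − 7.
Step 7: lead(4x − 7) ÷ lead(D) = 4x ÷ −2x = −2. Subtract (−2)·D = 4x − 12. Remainder: 5.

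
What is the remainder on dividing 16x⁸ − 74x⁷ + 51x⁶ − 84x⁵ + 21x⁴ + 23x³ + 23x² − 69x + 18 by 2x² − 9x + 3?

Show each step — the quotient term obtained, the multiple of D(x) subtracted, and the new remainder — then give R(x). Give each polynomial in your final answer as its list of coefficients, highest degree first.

R = [-3]

Step 1: lead(16x⁸ − 74x⁷ + 51x⁶ − 84x⁵ + 21x⁴ + 23x³ + 23x² − 69x + 18) ÷ lead(D) = 16x⁸ ÷ 2x² = 8x⁶. Subtract (8x⁶)·D = 16x⁸ − 72x⁷ + 24x⁶. Remainder: −2x⁷ + 27x⁶ − 84x⁵ + 21x⁴ + 23x³ + 23x² − 69x + 18.
Step 2: lead(−2x⁷ + 27x⁶ − 84x⁵ + 21x⁴ + 23x³ + 23x² − 69x + 18) ÷ lead(D) = −2x⁷ ÷ 2x² = −x⁵. Subtract (−x⁵)·D = −2x⁷ + 9x⁶ − 3x⁵. Remainder: 18x⁶ − 81x⁵ + 21x⁴ + 23x³ + 23x² − 69x + 18.
Step 3: lead(18x⁶ − 81x⁵ + 21x⁴ + 23x³ + 23x² − 69x + 18) ÷ lead(D) = 18x⁶ ÷ 2x² = 9x⁴. Subtract (9x⁴)·D = 18x⁶ − 81x⁵ + 27x⁴. Remainder: −6x⁴ + 23x³ + 23x² − 69x + 18.
Step 4: lead(−6x⁴ + 23x³ + 23x² − 69x + 18) ÷ lead(D) = −6x⁴ ÷ 2x² = −3x². Subtract (−3x²)·D = −6x⁴ + 27x³ − 9x². Remainder: −4x³ + 32x² − 69x + 18.
Step 5: lead(−4x³ + 32x² − 69x + 18) ÷ lead(D) = −4x³ ÷ 2x² = −2x. Subtract (−2x)·D = −4x³ + 18x² − 6x. Remainder: 14x² − 63x + 18.
Step 6: lead(14x² − 63x + 18) ÷ lead(D) = 14x² ÷ 2x² = 7. Subtract (7)·D = 14x² − 63x + 21. Remainder: −3.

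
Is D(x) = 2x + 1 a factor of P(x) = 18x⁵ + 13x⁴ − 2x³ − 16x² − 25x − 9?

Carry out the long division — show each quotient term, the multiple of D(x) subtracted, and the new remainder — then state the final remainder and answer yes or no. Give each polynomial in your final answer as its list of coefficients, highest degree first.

Step 1: lead(18x⁵ + 13x⁴ − 2x³ − 16x² − 25x − 9) ÷ lead(D) = 18x⁵ ÷ 2x = 9x⁴. Subtract (9x⁴)·D = 18x⁵ + 9x⁴. Remainder: 4x⁴ − 2x³ − 16x² − 25x − 9.
Step 2: lead(4x⁴ − 2x³ − 16x² − 25x − 9) ÷ lead(D) = 4x⁴ ÷ 2x = 2x³. Subtract (2x³)·D = 4x⁴ + 2x³. Remainder: −4x³ − 16x² − 25x − 9.
Step 3: lead(−4x³ − 16x² − 25x − 9) ÷ lead(D) = −4x³ ÷ 2x = −2x². Subtract (−2x²)·D = −4x³ − 2x². Remainder: −14x² − 25x − 9.
Step 4: lead(−14x² − 25x − 9) ÷ lead(D) = −14x² ÷ 2x = −7x. Subtract (−7x)·D = −14x² − 7x. Remainder: −18x − 9.
Step 5: lead(−18x − 9) ÷ lead(D) = −18x ÷ 2x = −9. Subtract (−9)·D = −18x − 9. Remainder: 0.

R = [0], so D(x) is a factor of P(x). yes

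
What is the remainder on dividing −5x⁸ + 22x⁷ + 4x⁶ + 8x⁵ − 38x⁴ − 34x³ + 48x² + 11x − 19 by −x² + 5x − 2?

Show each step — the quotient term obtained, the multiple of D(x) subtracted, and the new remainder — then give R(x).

Step 1: lead(−5x⁸ + 22x⁷ + 4x⁶ + 8x⁵ − 38x⁴ − 34x³ + 48x² + 11x − 19) ÷ lead(D) = −5x⁸ ÷ −x² = 5x⁶. Subtract (5x⁶)·D = −5x⁸ + 25x⁷ − 10x⁶. Remainder: −3x⁷ + 14x⁶ + 8x⁵ − 38x⁴ − 34x³ + 48x² + 11x − 19.
Step 2: lead(−3x⁷ + 14x⁶ + 8x⁵ − 38x⁴ − 34x³ + 48x² + 11x − 19) ÷ lead(D) = −3x⁷ ÷ −x² = 3x⁵. Subtract (3x⁵)·D = −3x⁷ + 15x⁶ − 6x⁵. Remainder: −x⁶ + 14x⁵ − 38x⁴ − 34x³ + 48x² + 11x − 19.
Step 3: lead(−x⁶ + 14x⁵ − 38x⁴ − 34x³ + 48x² + 11x − 19) ÷ lead(D) = −x⁶ ÷ −x² = x⁴. Subtract (x⁴)·D = −x⁶ + 5x⁵ − 2x⁴. Remainder: 9x⁵ − 36x⁴ − 34x³ + 48x² + 11x − 19.
Step 4: lead(9x⁵ − 36x⁴ − 34x³ + 48x² + 11x − 19) ÷ lead(D) = 9x⁵ ÷ −x² = −9x³. Subtract (−9x³)·D = 9x⁵ − 45x⁴ + 18x³. Remainder: 9x⁴ − 52x³ + 48x² + 11x − 19.
Step 5: lead(9x⁴ − 52x³ + 48x² + 11x − 19) ÷ lead(D) = 9x⁴ ÷ −x² = −9x². Subtract (−9x²)·D = 9x⁴ − 45x³ + 18x². Remainder: −7x³ + 30x² + 11x − 19.
Step 6: lead(−7x³ + 30x² + 11x − 19) ÷ lead(D) = −7x³ ÷ −x² = 7x. Subtract (7x)·D = −7x³ + 35x² − 14x. Remainder: −5x² + 25x − 19.
Step 7: lead(−5x² + 25x − 19) ÷ lead(D) = −5x² ÷ −x² = 5. Subtract (5)·D = −5x² + 25x − 10. Remainder: −9.

R(x) = −9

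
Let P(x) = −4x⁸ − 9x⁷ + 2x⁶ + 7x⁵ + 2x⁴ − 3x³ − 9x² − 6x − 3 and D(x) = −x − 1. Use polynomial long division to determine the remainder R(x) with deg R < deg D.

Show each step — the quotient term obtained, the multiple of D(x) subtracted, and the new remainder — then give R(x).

R(x) = −1

Step 1: lead(−4x⁸ − 9x⁷ + 2x⁶ + 7x⁵ + 2x⁴ − 3x³ − 9x² − 6x − 3) ÷ lead(D) = −4x⁸ ÷ −x = 4x⁷. Subtract (4x⁷)·D = −4x⁸ − 4x⁷. Remainder: −5x⁷ + 2x⁶ + 7x⁵ + 2x⁴ − 3x³ − 9x² − 6x − 3.
Step 2: lead(−5x⁷ + 2x⁶ + 7x⁵ + 2x⁴ − 3x³ − 9x² − 6x − 3) ÷ lead(D) = −5x⁷ ÷ −x = 5x⁶. Subtract (5x⁶)·D = −5x⁷ − 5x⁶. Remainder: 7x⁶ + 7x⁵ + 2x⁴ − 3x³ − 9x² − 6x − 3.
Step 3: lead(7x⁶ + 7x⁵ + 2x⁴ − 3x³ − 9x² − 6x − 3) ÷ lead(D) = 7x⁶ ÷ −x = −7x⁵. Subtract (−7x⁵)·D = 7x⁶ + 7x⁵. Remainder: 2x⁴ − 3x³ − 9x² − 6x − 3.
Step 4: lead(2x⁴ − 3x³ − 9x² − 6x − 3) ÷ lead(D) = 2x⁴ ÷ −x = −2x³. Subtract (−2x³)·D = 2x⁴ + 2x³. Remainder: −5x³ − 9x² − 6x − 3.
Step 5: lead(−5x³ − 9x² − 6x − 3) ÷ lead(D) = −5x³ ÷ −x = 5x². Subtract (5x²)·D = −5x³ − 5x². Remainder: −4x² − 6x − 3.
Step 6: lead(−4x² − 6x − 3) ÷ lead(D) = −4x² ÷ −x = 4x. Subtract (4x)·D = −4x² − 4x. Remainder: −2x − 3.
Step 7: lead(−2x − 3) ÷ lead(D) = −2x ÷ −x = 2. Subtract (2)·D = −2x − 2. Remainder: −1.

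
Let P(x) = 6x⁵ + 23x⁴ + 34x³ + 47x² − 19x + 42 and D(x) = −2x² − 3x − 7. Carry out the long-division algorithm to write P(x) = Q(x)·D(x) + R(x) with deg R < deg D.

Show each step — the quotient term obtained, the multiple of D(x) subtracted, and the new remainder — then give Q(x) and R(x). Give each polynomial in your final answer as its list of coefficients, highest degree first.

Step 1: lead(6x⁵ + 23x⁴ + 34x³ + 47x² − 19x + 42) ÷ lead(D) = 6x⁵ ÷ −2x² = −3x³. Subtract (−3x³)·D = 6x⁵ + 9x⁴ + 21x³. Remainder: 14x⁴ + 13x³ + 47x² − 19x + 42.
Step 2: lead(14x⁴ + 13x³ + 47x² − 19x + 42) ÷ lead(D) = 14x⁴ ÷ −2x² = −7x². Subtract (−7x²)·D = 14x⁴ + 21x³ + 49x². Remainder: −8x³ − 2x² − 19x + 42.
Step 3: lead(−8x³ − 2x² − 19x + 42) ÷ lead(D) = −8x³ ÷ −2x² = 4x. Subtract (4x)·D = −8x³ − 12x² − 28x. Remainder: 10x² + 9x + 42.
Step 4: lead(10x² + 9x + 42) ÷ lead(D) = 10x² ÷ −2x² = −5. Subtract (−5)·D = 10x² + 15x + 35. Remainder: −6x + 7.

Q = [-3, -7, 4, -5]; R = [-6, 7]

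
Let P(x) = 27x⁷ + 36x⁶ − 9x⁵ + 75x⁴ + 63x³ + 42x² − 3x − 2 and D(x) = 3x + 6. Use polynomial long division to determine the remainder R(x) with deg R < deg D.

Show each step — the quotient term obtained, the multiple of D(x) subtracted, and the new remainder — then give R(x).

Step 1: lead(27x⁷ + 36x⁶ − 9x⁵ + 75x⁴ + 63x³ + 42x² − 3x − 2) ÷ lead(D) = 27x⁷ ÷ 3x = 9x⁶. Subtract (9x⁶)·D = 27x⁷ + 54x⁶. Remainder: −18x⁶ − 9x⁵ + 75x⁴ + 63x³ + 42x² − 3x − 2.
Step 2: lead(−18x⁶ − 9x⁵ + 75x⁴ + 63x³ + 42x² − 3x − 2) ÷ lead(D) = −18x⁶ ÷ 3x = −6x⁵. Subtract (−6x⁵)·D = −18x⁶ − 36x⁵. Remainder: 27x⁵ + 75x⁴ + 63x³ + 42x² − 3x − 2.
Step 3: lead(27x⁵ + 75x⁴ + 63x³ + 42x² − 3x − 2) ÷ lead(D) = 27x⁵ ÷ 3x = 9x⁴. Subtract (9x⁴)·D = 27x⁵ + 54x⁴. Remainder: 21x⁴ + 63x³ + 42x² − 3x − 2.
Step 4: lead(21x⁴ + 63x³ + 42x² − 3x − 2) ÷ lead(D) = 21x⁴ ÷ 3x = 7x³. Subtract (7x³)·D = 21x⁴ + 42x³. Remainder: 21x³ + 42x² − 3x − 2.
Step 5: lead(21x³ + 42x² − 3x − 2) ÷ lead(D) = 21x³ ÷ 3x = 7x². Subtract (7x²)·D = 21x³ + 42x². Remainder: −3x − 2.
Step 6: lead(−3x − 2) ÷ lead(D) = −3x ÷ 3x = −1. Subtract (−1)·D = −3x − 6. Remainder: 4.

R(x) = 4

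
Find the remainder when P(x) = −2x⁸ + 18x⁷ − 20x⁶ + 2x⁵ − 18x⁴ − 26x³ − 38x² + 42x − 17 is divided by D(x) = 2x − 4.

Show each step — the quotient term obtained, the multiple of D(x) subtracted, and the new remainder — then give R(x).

Step 1: lead(−2x⁸ + 18x⁷ − 20x⁶ + 2x⁵ − 18x⁴ − 26x³ − 38x² + 42x − 17) ÷ lead(D) = −2x⁸ ÷ 2x = −x⁷. Subtract (−x⁷)·D = −2x⁸ + 4x⁷. Remainder: 14x⁷ − 20x⁶ + 2x⁵ − 18x⁴ − 26x³ − 38x² + 42x − 17.
Step 2: lead(14x⁷ − 20x⁶ + 2x⁵ − 18x⁴ − 26x³ − 38x² + 42x − 17) ÷ lead(D) = 14x⁷ ÷ 2x = 7x⁶. Subtract (7x⁶)·D = 14x⁷ − 28x⁶. Remainder: 8x⁶ + 2x⁵ − 18x⁴ − 26x³ − 38x² + 42x − 17.
Step 3: lead(8x⁶ + 2x⁵ − 18x⁴ − 26x³ − 38x² + 42x − 17) ÷ lead(D) = 8x⁶ ÷ 2x = 4x⁵. Subtract (4x⁵)·D = 8x⁶ − 16x⁵. Remainder: 18x⁵ − 18x⁴ − 26x³ − 38x² + 42x − 17.
Step 4: lead(18x⁵ − 18x⁴ − 26x³ − 38x² + 42x − 17) ÷ lead(D) = 18x⁵ ÷ 2x = 9x⁴. Subtract (9x⁴)·D = 18x⁵ − 36x⁴. Remainder: 18x⁴ − 26x³ − 38x² + 42x − 17.
Step 5: lead(18x⁴ − 26x³ − 38x² + 42x − 17) ÷ lead(D) = 18x⁴ ÷ 2x = 9x³. Subtract (9x³)·D = 18x⁴ − 36x³. Remainder: 10x³ − 38x² + 42x − 17.
Step 6: lead(10x³ − 38x² + 42x − 17) ÷ lead(D) = 10x³ ÷ 2x = 5x². Subtract (5x²)·D = 10x³ − 20x². Remainder: −18x² + 42x − 17.
Step 7: lead(−18x² + 42x − 17) ÷ lead(D) = −18x² ÷ 2x = −9x. Subtract (−9x)·D = −18x² + 36x. Remainder: 6x − 17.
Step 8: lead(6x − 17) ÷ lead(D) = 6x ÷ 2x = 3. Subtract (3)·D = 6x − 12. Remainder: −5.

R(x) = −5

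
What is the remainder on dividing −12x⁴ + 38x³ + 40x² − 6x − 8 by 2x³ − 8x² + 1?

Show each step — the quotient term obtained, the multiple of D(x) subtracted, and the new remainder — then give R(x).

R(x) = −3

Step 1: lead(−12x⁴ + 38x³ + 40x² − 6x − 8) ÷ lead(D) = −12x⁴ ÷ 2x³ = −6x. Subtract (−6x)·D = −12x⁴ + 48x³ − 6x. Remainder: −10x³ + 40x² − 8.
Step 2: lead(−10x³ + 40x² − 8) ÷ lead(D) = −10x³ ÷ 2x³ = −5. Subtract (−5)·D = −10x³ + 40x² − 5. Remainder: −3.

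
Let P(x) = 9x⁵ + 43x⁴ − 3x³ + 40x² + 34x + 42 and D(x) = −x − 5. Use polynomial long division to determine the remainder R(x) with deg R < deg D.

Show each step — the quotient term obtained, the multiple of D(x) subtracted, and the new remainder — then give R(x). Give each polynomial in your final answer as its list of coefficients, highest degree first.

R = [-3]

Step 1: lead(9x⁵ + 43x⁴ − 3x³ + 40x² + 34x + 42) ÷ lead(D) = 9x⁵ ÷ −x = −9x⁴. Subtract (−9x⁴)·D = 9x⁵ + 45x⁴. Remainder: −2x⁴ − 3x³ + 40x² + 34x + 42.
Step 2: lead(−2x⁴ − 3x³ + 40x² + 34x + 42) ÷ lead(D) = −2x⁴ ÷ −x = 2x³. Subtract (2x³)·D = −2x⁴ − 10x³. Remainder: 7x³ + 40x² + 34x + 42.
Step 3: lead(7x³ + 40x² + 34x + 42) ÷ lead(D) = 7x³ ÷ −x = −7x². Subtract (−7x²)·D = 7x³ + 35x². Remainder: 5x² + 34x + 42.
Step 4: lead(5x² + 34x + 42) ÷ lead(D) = 5x² ÷ −x = −5x. Subtract (−5x)·D = 5x² + 25x. Remainder: 9x + 42.
Step 5: lead(9x + 42) ÷ lead(D) = 9x ÷ −x = −9. Subtract (−9)·D = 9x + 45. Remainder: −3.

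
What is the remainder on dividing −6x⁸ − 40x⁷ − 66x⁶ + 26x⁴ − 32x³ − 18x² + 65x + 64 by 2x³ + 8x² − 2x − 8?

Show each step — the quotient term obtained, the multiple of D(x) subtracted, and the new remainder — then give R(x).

R(x) = −7x

Step 1: lead(−6x⁸ − 40x⁷ − 66x⁶ + 26x⁴ − 32x³ − 18x² + 65x + 64) ÷ lead(D) = −6x⁸ ÷ 2x³ = −3x⁵. Subtract (−3x⁵)·D = −6x⁸ − 24x⁷ + 6x⁶ + 24x⁵. Remainder: −16x⁷ − 72x⁶ − 24x⁵ + 26x⁴ − 32x³ − 18x² + 65x + 64.
Step 2: lead(−16x⁷ − 72x⁶ − 24x⁵ + 26x⁴ − 32x³ − 18x² + 65x + 64) ÷ lead(D) = −16x⁷ ÷ 2x³ = −8x⁴. Subtract (−8x⁴)·D = −16x⁷ − 64x⁶ + 16x⁵ + 64x⁴. Remainder: −8x⁶ − 40x⁵ − 38x⁴ − 32x³ − 18x² + 65x + 64.
Step 3: lead(−8x⁶ − 40x⁵ − 38x⁴ − 32x³ − 18x² + 65x + 64) ÷ lead(D) = −8x⁶ ÷ 2x³ = −4x³. Subtract (−4x³)·D = −8x⁶ − 32x⁵ + 8x⁴ + 32x³. Remainder: −8x⁵ − 46x⁴ − 64x³ − 18x² + 65x + 64.
Step 4: lead(−8x⁵ − 46x⁴ − 64x³ − 18x² + 65x + 64) ÷ lead(D) = −8x⁵ ÷ 2x³ = −4x². Subtract (−4x²)·D = −8x⁵ − 32x⁴ + 8x³ + 32x². Remainder: −14x⁴ − 72x³ − 50x² + 65x + 64.
Step 5: lead(−14x⁴ − 72x³ − 50x² + 65x + 64) ÷ lead(D) = −14x⁴ ÷ 2x³ = −7x. Subtract (−7x)·D = −14x⁴ − 56x³ + 14x² + 56x. Remainder: −16x³ − 64x² + 9x + 64.
Step 6: lead(−16x³ − 64x² + 9x + 64) ÷ lead(D) = −16x³ ÷ 2x³ = −8. Subtract (−8)·D = −16x³ − 64x² + 16x + 64. Remainder: −7x.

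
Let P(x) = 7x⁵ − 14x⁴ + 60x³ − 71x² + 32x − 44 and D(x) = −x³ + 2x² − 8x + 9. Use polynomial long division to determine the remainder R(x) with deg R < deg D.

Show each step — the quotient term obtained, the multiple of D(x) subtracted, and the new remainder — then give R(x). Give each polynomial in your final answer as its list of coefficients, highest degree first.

Step 1: lead(7x⁵ − 14x⁴ + 60x³ − 71x² + 32x − 44) ÷ lead(D) = 7x⁵ ÷ −x³ = −7x². Subtract (−7x²)·D = 7x⁵ − 14x⁴ + 56x³ − 63x². Remainder: 4x³ − 8x² + 32x − 44.
Step 2: lead(4x³ − 8x² + 32x − 44) ÷ lead(D) = 4x³ ÷ −x³ = −4. Subtract (−4)·D = 4x³ − 8x² + 32x − 36. Remainder: −8.

R = [-8]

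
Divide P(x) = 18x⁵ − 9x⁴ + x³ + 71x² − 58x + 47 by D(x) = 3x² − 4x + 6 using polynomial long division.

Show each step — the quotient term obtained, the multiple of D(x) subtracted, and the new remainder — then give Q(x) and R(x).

Q(x) = 6x³ + 5x² − 5x + 7; R(x) = 5

Step 1: lead(18x⁵ − 9x⁴ + x³ + 71x² − 58x + 47) ÷ lead(D) = 18x⁵ ÷ 3x² = 6x³. Subtract (6x³)·D = 18x⁵ − 24x⁴ + 36x³. Remainder: 15x⁴ − 35x³ + 71x² − 58x + 47.
Step 2: lead(15x⁴ − 35x³ + 71x² − 58x + 47) ÷ lead(D) = 15x⁴ ÷ 3x² = 5x². Subtract (5x²)·D = 15x⁴ − 20x³ + 30x². Remainder: −15x³ + 41x² − 58x + 47.
Step 3: lead(−15x³ + 41x² − 58x + 47) ÷ lead(D) = −15x³ ÷ 3x² = −5x. Subtract (−5x)·D = −15x³ + 20x² − 30x. Remainder: 21x² − 28x + 47.
Step 4: lead(21x² − 28x + 47) ÷ lead(D) = 21x² ÷ 3x² = 7. Subtract (7)·D = 21x² − 28x + 42. Remainder: 5.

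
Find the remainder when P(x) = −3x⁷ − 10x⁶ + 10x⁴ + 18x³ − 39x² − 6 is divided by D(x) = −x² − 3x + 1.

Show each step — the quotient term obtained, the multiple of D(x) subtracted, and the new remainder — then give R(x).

Step 1: lead(−3x⁷ − 10x⁶ + 10x⁴ + 18x³ − 39x² − 6) ÷ lead(D) = −3x⁷ ÷ −x² = 3x⁵. Subtract (3x⁵)·D = −3x⁷ − 9x⁶ + 3x⁵. Remainder: −x⁶ − 3x⁵ + 10x⁴ + 18x³ − 39x² − 6.
Step 2: lead(−x⁶ − 3x⁵ + 10x⁴ + 18x³ − 39x² − 6) ÷ lead(D) = −x⁶ ÷ −x² = x⁴. Subtract (x⁴)·D = −x⁶ − 3x⁵ + x⁴. Remainder: 9x⁴ + 18x³ − 39x² − 6.
Step 3: lead(9x⁴ + 18x³ − 39x² − 6) ÷ lead(D) = 9x⁴ ÷ −x² = −9x². Subtract (−9x²)·D = 9x⁴ + 27x³ − 9x². Remainder: −9x³ − 30x² − 6.
Step 4: lead(−9x³ − 30x² − 6) ÷ lead(D) = −9x³ ÷ −x² = 9x. Subtract (9x)·D = −9x³ − 27x² + 9x. Remainder: −3x² − 9x − 6.
Step 5: lead(−3x² − 9x − 6) ÷ lead(D) = −3x² ÷ −x² = 3. Subtract (3)·D = −3x² − 9x + 3. Remainder: −9.

R(x) = −9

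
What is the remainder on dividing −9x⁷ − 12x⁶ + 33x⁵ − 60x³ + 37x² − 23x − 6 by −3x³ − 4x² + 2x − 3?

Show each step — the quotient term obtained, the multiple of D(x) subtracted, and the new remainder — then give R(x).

R(x) = 0

Step 1: lead(−9x⁷ − 12x⁶ + 33x⁵ − 60x³ + 37x² − 23x − 6) ÷ lead(D) = −9x⁷ ÷ −3x³ = 3x⁴. Subtract (3x⁴)·D = −9x⁷ − 12x⁶ + 6x⁵ − 9x⁴. Remainder: 27x⁵ + 9x⁴ − 60x³ + 37x² − 23x − 6.
Step 2: lead(27x⁵ + 9x⁴ − 60x³ + 37x² − 23x − 6) ÷ lead(D) = 27x⁵ ÷ −3x³ = −9x². Subtract (−9x²)·D = 27x⁵ + 36x⁴ − 18x³ + 27x². Remainder: −27x⁴ − 42x³ + 10x² − 23x − 6.
Step 3: lead(−27x⁴ − 42x³ + 10x² − 23x − 6) ÷ lead(D) = −27x⁴ ÷ −3x³ = 9x. Subtract (9x)·D = −27x⁴ − 36x³ + 18x² − 27x. Remainder: −6x³ − 8x² + 4x − 6.
Step 4: lead(−6x³ − 8x² + 4x − 6) ÷ lead(D) = −6x³ ÷ −3x³ = 2. Subtract (2)·D = −6x³ − 8x² + 4x − 6. Remainder: 0.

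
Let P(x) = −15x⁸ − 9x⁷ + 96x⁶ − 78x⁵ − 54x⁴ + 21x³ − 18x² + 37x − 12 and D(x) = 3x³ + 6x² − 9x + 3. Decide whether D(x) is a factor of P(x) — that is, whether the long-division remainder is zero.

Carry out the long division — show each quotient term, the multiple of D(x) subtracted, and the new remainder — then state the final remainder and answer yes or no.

R(x) = −5x + 6, so D(x) is not a factor of P(x). no

Step 1: lead(−15x⁸ − 9x⁷ + 96x⁶ − 78x⁵ − 54x⁴ + 21x³ − 18x² + 37x − 12) ÷ lead(D) = −15x⁸ ÷ 3x³ = −5x⁵. Subtract (−5x⁵)·D = −15x⁸ − 30x⁷ + 45x⁶ − 15x⁵. Remainder: 21x⁷ + 51x⁶ − 63x⁵ − 54x⁴ + 21x³ − 18x² + 37x − 12.
Step 2: lead(21x⁷ + 51x⁶ − 63x⁵ − 54x⁴ + 21x³ − 18x² + 37x − 12) ÷ lead(D) = 21x⁷ ÷ 3x³ = 7x⁴. Subtract (7x⁴)·D = 21x⁷ + 42x⁶ − 63x⁵ + 21x⁴. Remainder: 9x⁶ − 75x⁴ + 21x³ − 18x² + 37x − 12.
Step 3: lead(9x⁶ − 75x⁴ + 21x³ − 18x² + 37x − 12) ÷ lead(D) = 9x⁶ ÷ 3x³ = 3x³. Subtract (3x³)·D = 9x⁶ + 18x⁵ − 27x⁴ + 9x³. Remainder: −18x⁵ − 48x⁴ + 12x³ − 18x² + 37x − 12.
Step 4: lead(−18x⁵ − 48x⁴ + 12x³ − 18x² + 37x − 12) ÷ lead(D) = −18x⁵ ÷ 3x³ = −6x². Subtract (−6x²)·D = −18x⁵ − 36x⁴ + 54x³ − 18x². Remainder: −12x⁴ − 42x³ + 37x − 12.
Step 5: lead(−12x⁴ − 42x³ + 37x − 12) ÷ lead(D) = −12x⁴ ÷ 3x³ = −4x. Subtract (−4x)·D = −12x⁴ − 24x³ + 36x² − 12x. Remainder: −18x³ − 36x² + 49x − 12.
Step 6: lead(−18x³ − 36x² + 49x − 12) ÷ lead(D) = −18x³ ÷ 3x³ = −6. Subtract (−6)·D = −18x³ − 36x² + 54x − 18. Remainder: −5x + 6.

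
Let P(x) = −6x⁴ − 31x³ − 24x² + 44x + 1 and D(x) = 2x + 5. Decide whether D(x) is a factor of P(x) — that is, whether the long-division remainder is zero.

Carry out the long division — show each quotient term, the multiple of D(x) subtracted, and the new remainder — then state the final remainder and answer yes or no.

R(x) = −9, so D(x) is not a factor of P(x). no

Step 1: lead(−6x⁴ − 31x³ − 24x² + 44x + 1) ÷ lead(D) = −6x⁴ ÷ 2x = −3x³. Subtract (−3x³)·D = −6x⁴ − 15x³. Remainder: −16x³ − 24x² + 44x + 1.
Step 2: lead(−16x³ − 24x² + 44x + 1) ÷ lead(D) = −16x³ ÷ 2x = −8x². Subtract (−8x²)·D = −16x³ − 40x². Remainder: 16x² + 44x + 1.
Step 3: lead(16x² + 44x + 1) ÷ lead(D) = 16x² ÷ 2x = 8x. Subtract (8x)·D = 16x² + 40x. Remainder: 4x + 1.
Step 4: lead(4x + 1) ÷ lead(D) = 4x ÷ 2x = 2. Subtract (2)·D = 4x + 10. Remainder: −9.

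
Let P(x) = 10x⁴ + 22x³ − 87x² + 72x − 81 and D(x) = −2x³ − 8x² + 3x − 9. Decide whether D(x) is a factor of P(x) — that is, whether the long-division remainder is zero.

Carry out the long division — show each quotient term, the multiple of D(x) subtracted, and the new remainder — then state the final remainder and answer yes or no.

R(x) = 0, so D(x) is a factor of P(x). yes

Step 1: lead(10x⁴ + 22x³ − 87x² + 72x − 81) ÷ lead(D) = 10x⁴ ÷ −2x³ = −5x. Subtract (−5x)·D = 10x⁴ + 40x³ − 15x² + 45x. Remainder: −18x³ − 72x² + 27x − 81.
Step 2: lead(−18x³ − 72x² + 27x − 81) ÷ lead(D) = −18x³ ÷ −2x³ = 9. Subtract (9)·D = −18x³ − 72x² + 27x − 81. Remainder: 0.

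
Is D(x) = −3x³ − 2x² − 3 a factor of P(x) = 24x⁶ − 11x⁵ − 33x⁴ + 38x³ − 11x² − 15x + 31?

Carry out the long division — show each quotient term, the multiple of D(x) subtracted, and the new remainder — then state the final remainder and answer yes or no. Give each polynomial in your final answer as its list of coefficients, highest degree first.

Step 1: lead(24x⁶ − 11x⁵ − 33x⁴ + 38x³ − 11x² − 15x + 31) ÷ lead(D) = 24x⁶ ÷ −3x³ = −8x³. Subtract (−8x³)·D = 24x⁶ + 16x⁵ + 24x³. Remainder: −27x⁵ − 33x⁴ + 14x³ − 11x² − 15x + 31.
Step 2: lead(−27x⁵ − 33x⁴ + 14x³ − 11x² − 15x + 31) ÷ lead(D) = −27x⁵ ÷ −3x³ = 9x². Subtract (9x²)·D = −27x⁵ − 18x⁴ − 27x². Remainder: −15x⁴ + 14x³ + 16x² − 15x + 31.
Step 3: lead(−15x⁴ + 14x³ + 16x² − 15x + 31) ÷ lead(D) = −15x⁴ ÷ −3x³ = 5x. Subtract (5x)·D = −15x⁴ − 10x³ − 15x. Remainder: 24x³ + 16x² + 31.
Step 4: lead(24x³ + 16x² + 31) ÷ lead(D) = 24x³ ÷ −3x³ = −8. Subtract (−8)·D = 24x³ + 16x² + 24. Remainder: 7.

R = [7], so D(x) is not a factor of P(x). no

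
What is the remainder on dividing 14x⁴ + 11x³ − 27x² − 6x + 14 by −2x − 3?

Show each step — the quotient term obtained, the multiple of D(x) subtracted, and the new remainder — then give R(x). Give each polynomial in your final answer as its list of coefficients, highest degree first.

Step 1: lead(14x⁴ + 11x³ − 27x² − 6x + 14) ÷ lead(D) = 14x⁴ ÷ −2x = −7x³. Subtract (−7x³)·D = 14x⁴ + 21x³. Remainder: −10x³ − 27x² − 6x + 14.
Step 2: lead(−10x³ − 27x² − 6x + 14) ÷ lead(D) = −10x³ ÷ −2x = 5x². Subtract (5x²)·D = −10x³ − 15x². Remainder: −12x² − 6x + 14.
Step 3: lead(−12x² − 6x + 14) ÷ lead(D) = −12x² ÷ −2x = 6x. Subtract (6x)·D = −12x² − 18x. Remainder: 12x + 14.
Step 4: lead(12x + 14) ÷ lead(D) = 12x ÷ −2x = −6. Subtract (−6)·D = 12x + 18. Remainder: −4.

R = [-4]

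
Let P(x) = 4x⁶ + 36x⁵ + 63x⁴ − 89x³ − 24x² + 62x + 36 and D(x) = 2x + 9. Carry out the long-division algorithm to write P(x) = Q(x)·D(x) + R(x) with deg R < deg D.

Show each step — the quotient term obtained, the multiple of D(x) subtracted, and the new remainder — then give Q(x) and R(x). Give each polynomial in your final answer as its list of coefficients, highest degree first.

Step 1: lead(4x⁶ + 36x⁵ + 63x⁴ − 89x³ − 24x² + 62x + 36) ÷ lead(D) = 4x⁶ ÷ 2x = 2x⁵. Subtract (2x⁵)·D = 4x⁶ + 18x⁵. Remainder: 18x⁵ + 63x⁴ − 89x³ − 24x² + 62x + 36.
Step 2: lead(18x⁵ + 63x⁴ − 89x³ − 24x² + 62x + 36) ÷ lead(D) = 18x⁵ ÷ 2x = 9x⁴. Subtract (9x⁴)·D = 18x⁵ + 81x⁴. Remainder: −18x⁴ − 89x³ − 24x² + 62x + 36.
Step 3: lead(−18x⁴ − 89x³ − 24x² + 62x + 36) ÷ lead(D) = −18x⁴ ÷ 2x = −9x³. Subtract (−9x³)·D = −18x⁴ − 81x³. Remainder: −8x³ − 24x² + 62x + 36.
Step 4: lead(−8x³ − 24x² + 62x + 36) ÷ lead(D) = −8x³ ÷ 2x = −4x². Subtract (−4x²)·D = −8x³ − 36x². Remainder: 12x² + 62x + 36.
Step 5: lead(12x² + 62x + 36) ÷ lead(D) = 12x² ÷ 2x = 6x. Subtract (6x)·D = 12x² + 54x. Remainder: 8x + 36.
Step 6: lead(8x + 36) ÷ lead(D) = 8x ÷ 2x = 4. Subtract (4)·D = 8x + 36. Remainder: 0.

Q = [2, 9, -9, -4, 6, 4]; R = [0]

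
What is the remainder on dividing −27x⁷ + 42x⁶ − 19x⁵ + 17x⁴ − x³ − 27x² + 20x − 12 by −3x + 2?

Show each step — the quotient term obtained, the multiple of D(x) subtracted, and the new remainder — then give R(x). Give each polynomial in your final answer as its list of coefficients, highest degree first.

Step 1: lead(−27x⁷ + 42x⁶ − 19x⁵ + 17x⁴ − x³ − 27x² + 20x − 12) ÷ lead(D) = −27x⁷ ÷ −3x = 9x⁶. Subtract (9x⁶)·D = −27x⁷ + 18x⁶. Remainder: 24x⁶ − 19x⁵ + 17x⁴ − x³ − 27x² + 20x − 12.
Step 2: lead(24x⁶ − 19x⁵ + 17x⁴ − x³ − 27x² + 20x − 12) ÷ lead(D) = 24x⁶ ÷ −3x = −8x⁵. Subtract (−8x⁵)·D = 24x⁶ − 16x⁵. Remainder: −3x⁵ + 17x⁴ − x³ − 27x² + 20x − 12.
Step 3: lead(−3x⁵ + 17x⁴ − x³ − 27x² + 20x − 12) ÷ lead(D) = −3x⁵ ÷ −3x = x⁴. Subtract (x⁴)·D = −3x⁵ + 2x⁴. Remainder: 15x⁴ − x³ − 27x² + 20x − 12.
Step 4: lead(15x⁴ − x³ − 27x² + 20x − 12) ÷ lead(D) = 15x⁴ ÷ −3x = −5x³. Subtract (−5x³)·D = 15x⁴ − 10x³. Remainder: 9x³ − 27x² + 20x − 12.
Step 5: lead(9x³ − 27x² + 20x − 12) ÷ lead(D) = 9x³ ÷ −3x = −3x². Subtract (−3x²)·D = 9x³ − 6x². Remainder: −21x² + 20x − 12.
Step 6: lead(−21x² + 20x − 12) ÷ lead(D) = −21x² ÷ −3x = 7x. Subtract (7x)·D = −21x² + 14x. Remainder: 6x − 12.
Step 7: lead(6x − 12) ÷ lead(D) = 6x ÷ −3x = −2. Subtract (−2)·D = 6x − 4. Remainder: −8.

R = [-8]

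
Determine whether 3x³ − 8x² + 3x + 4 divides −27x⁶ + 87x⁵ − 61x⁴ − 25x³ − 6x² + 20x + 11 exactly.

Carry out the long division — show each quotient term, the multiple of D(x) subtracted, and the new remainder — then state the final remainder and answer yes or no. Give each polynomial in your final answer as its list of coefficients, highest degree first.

R = [-5], so D(x) is not a factor of P(x). no

Step 1: lead(−27x⁶ + 87x⁵ − 61x⁴ − 25x³ − 6x² + 20x + 11) ÷ lead(D) = −27x⁶ ÷ 3x³ = −9x³. Subtract (−9x³)·D = −27x⁶ + 72x⁵ − 27x⁴ − 36x³. Remainder: 15x⁵ − 34x⁴ + 11x³ − 6x² + 20x + 11.
Step 2: lead(15x⁵ − 34x⁴ + 11x³ − 6x² + 20x + 11) ÷ lead(D) = 15x⁵ ÷ 3x³ = 5x². Subtract (5x²)·D = 15x⁵ − 40x⁴ + 15x³ + 20x². Remainder: 6x⁴ − 4x³ − 26x² + 20x + 11.
Step 3: lead(6x⁴ − 4x³ − 26x² + 20x + 11) ÷ lead(D) = 6x⁴ ÷ 3x³ = 2x. Subtract (2x)·D = 6x⁴ − 16x³ + 6x² + 8x. Remainder: 12x³ − 32x² + 12x + 11.
Step 4: lead(12x³ − 32x² + 12x + 11) ÷ lead(D) = 12x³ ÷ 3x³ = 4. Subtract (4)·D = 12x³ − 32x² + 12x + 16. Remainder: −5.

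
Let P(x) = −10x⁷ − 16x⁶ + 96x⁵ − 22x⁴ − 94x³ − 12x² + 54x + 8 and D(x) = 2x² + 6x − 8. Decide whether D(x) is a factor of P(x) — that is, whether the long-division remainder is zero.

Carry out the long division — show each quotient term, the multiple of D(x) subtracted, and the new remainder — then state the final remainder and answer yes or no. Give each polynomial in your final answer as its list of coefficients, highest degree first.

Step 1: lead(−10x⁷ − 16x⁶ + 96x⁵ − 22x⁴ − 94x³ − 12x² + 54x + 8) ÷ lead(D) = −10x⁷ ÷ 2x² = −5x⁵. Subtract (−5x⁵)·D = −10x⁷ − 30x⁶ + 40x⁵. Remainder: 14x⁶ + 56x⁵ − 22x⁴ − 94x³ − 12x² + 54x + 8.
Step 2: lead(14x⁶ + 56x⁵ − 22x⁴ − 94x³ − 12x² + 54x + 8) ÷ lead(D) = 14x⁶ ÷ 2x² = 7x⁴. Subtract (7x⁴)·D = 14x⁶ + 42x⁵ − 56x⁴. Remainder: 14x⁵ + 34x⁴ − 94x³ − 12x² + 54x + 8.
Step 3: lead(14x⁵ + 34x⁴ − 94x³ − 12x² + 54x + 8) ÷ lead(D) = 14x⁵ ÷ 2x² = 7x³. Subtract (7x³)·D = 14x⁵ + 42x⁴ − 56x³. Remainder: −8x⁴ − 38x³ − 12x² + 54x + 8.
Step 4: lead(−8x⁴ − 38x³ − 12x² + 54x + 8) ÷ lead(D) = −8x⁴ ÷ 2x² = −4x². Subtract (−4x²)·D = −8x⁴ − 24x³ + 32x². Remainder: −14x³ − 44x² + 54x + 8.
Step 5: lead(−14x³ − 44x² + 54x + 8) ÷ lead(D) = −14x³ ÷ 2x² = −7x. Subtract (−7x)·D = −14x³ − 42x² + 56x. Remainder: −2x² − 2x + 8.
Step 6: lead(−2x² − 2x + 8) ÷ lead(D) = −2x² ÷ 2x² = −1. Subtract (−1)·D = −2x² − 6x + 8. Remainder: 4x.

R = [4, 0], so D(x) is not a factor of P(x). no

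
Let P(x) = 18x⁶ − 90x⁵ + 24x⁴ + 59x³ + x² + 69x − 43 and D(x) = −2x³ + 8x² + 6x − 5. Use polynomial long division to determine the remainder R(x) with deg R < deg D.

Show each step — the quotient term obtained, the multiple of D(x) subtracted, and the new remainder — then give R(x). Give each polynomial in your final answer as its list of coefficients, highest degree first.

Step 1: lead(18x⁶ − 90x⁵ + 24x⁴ + 59x³ + x² + 69x − 43) ÷ lead(D) = 18x⁶ ÷ −2x³ = −9x³. Subtract (−9x³)·D = 18x⁶ − 72x⁵ − 54x⁴ + 45x³. Remainder: −18x⁵ + 78x⁴ + 14x³ + x² + 69x − 43.
Step 2: lead(−18x⁵ + 78x⁴ + 14x³ + x² + 69x − 43) ÷ lead(D) = −18x⁵ ÷ −2x³ = 9x². Subtract (9x²)·D = −18x⁵ + 72x⁴ + 54x³ − 45x². Remainder: 6x⁴ − 40x³ + 46x² + 69x − 43.
Step 3: lead(6x⁴ − 40x³ + 46x² + 69x − 43) ÷ lead(D) = 6x⁴ ÷ −2x³ = −3x. Subtract (−3x)·D = 6x⁴ − 24x³ − 18x² + 15x. Remainder: −16x³ + 64x² + 54x − 43.
Step 4: lead(−16x³ + 64x² + 54x − 43) ÷ lead(D) = −16x³ ÷ −2x³ = 8. Subtract (8)·D = −16x³ + 64x² + 48x − 40. Remainder: 6x − 3.

R = [6, -3]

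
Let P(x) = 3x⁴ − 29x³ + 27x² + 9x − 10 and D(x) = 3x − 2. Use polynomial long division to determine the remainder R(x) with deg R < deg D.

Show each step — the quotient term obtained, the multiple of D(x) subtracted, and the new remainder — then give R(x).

R(x) = 0

Step 1: lead(3x⁴ − 29x³ + 27x² + 9x − 10) ÷ lead(D) = 3x⁴ ÷ 3x = x³. Subtract (x³)·D = 3x⁴ − 2x³. Remainder: −27x³ + 27x² + 9x − 10.
Step 2: lead(−27x³ + 27x² + 9x − 10) ÷ lead(D) = −27x³ ÷ 3x = −9x². Subtract (−9x²)·D = −27x³ + 18x². Remainder: 9x² + 9x − 10.
Step 3: lead(9x² + 9x − 10) ÷ lead(D) = 9x² ÷ 3x = 3x. Subtract (3x)·D = 9x² − 6x. Remainder: 15x − 10.
Step 4: lead(15x − 10) ÷ lead(D) = 15x ÷ 3x = 5. Subtract (5)·D = 15x − 10. Remainder: 0.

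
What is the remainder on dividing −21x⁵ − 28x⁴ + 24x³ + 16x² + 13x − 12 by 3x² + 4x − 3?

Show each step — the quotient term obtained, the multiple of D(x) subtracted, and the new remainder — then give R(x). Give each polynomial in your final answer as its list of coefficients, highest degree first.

R = [0]

Step 1: lead(−21x⁵ − 28x⁴ + 24x³ + 16x² + 13x − 12) ÷ lead(D) = −21x⁵ ÷ 3x² = −7x³. Subtract (−7x³)·D = −21x⁵ − 28x⁴ + 21x³. Remainder: 3x³ + 16x² + 13x − 12.
Step 2: lead(3x³ + 16x² + 13x − 12) ÷ lead(D) = 3x³ ÷ 3x² = x. Subtract (x)·D = 3x³ + 4x² − 3x. Remainder: 12x² + 16x − 12.
Step 3: lead(12x² + 16x − 12) ÷ lead(D) = 12x² ÷ 3x² = 4. Subtract (4)·D = 12x² + 16x − 12. Remainder: 0.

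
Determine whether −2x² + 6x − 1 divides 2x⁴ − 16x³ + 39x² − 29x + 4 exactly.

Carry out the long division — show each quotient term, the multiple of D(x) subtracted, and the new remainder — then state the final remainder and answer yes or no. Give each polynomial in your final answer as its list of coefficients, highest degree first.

R = [0], so D(x) is a factor of P(x). yes

Step 1: lead(2x⁴ − 16x³ + 39x² − 29x + 4) ÷ lead(D) = 2x⁴ ÷ −2x² = −x². Subtract (−x²)·D = 2x⁴ − 6x³ + x². Remainder: −10x³ + 38x² − 29x + 4.
Step 2: lead(−10x³ + 38x² − 29x + 4) ÷ lead(D) = −10x³ ÷ −2x² = 5x. Subtract (5x)·D = −10x³ + 30x² − 5x. Remainder: 8x² − 24x + 4.
Step 3: lead(8x² − 24x + 4) ÷ lead(D) = 8x² ÷ −2x² = −4. Subtract (−4)·D = 8x² − 24x + 4. Remainder: 0.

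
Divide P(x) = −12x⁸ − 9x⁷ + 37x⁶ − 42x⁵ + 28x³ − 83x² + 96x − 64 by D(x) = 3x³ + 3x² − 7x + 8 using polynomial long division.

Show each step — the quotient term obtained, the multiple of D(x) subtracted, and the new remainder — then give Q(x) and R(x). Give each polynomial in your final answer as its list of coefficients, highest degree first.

Q = [-4, 1, 2, -3, 5, -8]; R = [0]

Step 1: lead(−12x⁸ − 9x⁷ + 37x⁶ − 42x⁵ + 28x³ − 83x² + 96x − 64) ÷ lead(D) = −12x⁸ ÷ 3x³ = −4x⁵. Subtract (−4x⁵)·D = −12x⁸ − 12x⁷ + 28x⁶ − 32x⁵. Remainder: 3x⁷ + 9x⁶ − 10x⁵ + 28x³ − 83x² + 96x − 64.
Step 2: lead(3x⁷ + 9x⁶ − 10x⁵ + 28x³ − 83x² + 96x − 64) ÷ lead(D) = 3x⁷ ÷ 3x³ = x⁴. Subtract (x⁴)·D = 3x⁷ + 3x⁶ − 7x⁵ + 8x⁴. Remainder: 6x⁶ − 3x⁵ − 8x⁴ + 28x³ − 83x² + 96x − 64.
Step 3: lead(6x⁶ − 3x⁵ − 8x⁴ + 28x³ − 83x² + 96x − 64) ÷ lead(D) = 6x⁶ ÷ 3x³ = 2x³. Subtract (2x³)·D = 6x⁶ + 6x⁵ − 14x⁴ + 16x³. Remainder: −9x⁵ + 6x⁴ + 12x³ − 83x² + 96x − 64.
Step 4: lead(−9x⁵ + 6x⁴ + 12x³ − 83x² + 96x − 64) ÷ lead(D) = −9x⁵ ÷ 3x³ = −3x². Subtract (−3x²)·D = −9x⁵ − 9x⁴ + 21x³ − 24x². Remainder: 15x⁴ − 9x³ − 59x² + 96x − 64.
Step 5: lead(15x⁴ − 9x³ − 59x² + 96x − 64) ÷ lead(D) = 15x⁴ ÷ 3x³ = 5x. Subtract (5x)·D = 15x⁴ + 15x³ − 35x² + 40x. Remainder: −24x³ − 24x² + 56x − 64.
Step 6: lead(−24x³ − 24x² + 56x − 64) ÷ lead(D) = −24x³ ÷ 3x³ = −8. Subtract (−8)·D = −24x³ − 24x² + 56x − 64. Remainder: 0.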